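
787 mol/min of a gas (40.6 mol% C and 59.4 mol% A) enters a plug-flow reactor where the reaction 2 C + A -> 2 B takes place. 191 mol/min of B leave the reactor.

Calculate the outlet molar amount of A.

For B: n = n₀ + 2ξ → 191 = 0 + 2ξ, giving ξ = 95.5 mol/min.
Outlet amounts (n = n₀ + ν ξ):
  C: 319.5 − 2(95.5) = 128.5
  A: 467.5 − 1(95.5) = 372
  B: 0 + 2(95.5) = 191

372 mol/min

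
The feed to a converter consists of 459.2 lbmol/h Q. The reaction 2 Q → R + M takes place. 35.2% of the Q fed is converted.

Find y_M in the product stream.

0.176

Q reacted = 0.352 × 459.2 = 161.6 lbmol/h; ν_Q = −2, so ξ = 161.6/2 = 80.82 lbmol/h.
Outlet amounts (n = n₀ + ν ξ):
  Q: 459.2 − 2(80.82) = 297.6
  R: 0 + 1(80.82) = 80.82
  M: 0 + 1(80.82) = 80.82
Total out = 459.2 lbmol/h; y_M = 80.82 / 459.2 = 0.176.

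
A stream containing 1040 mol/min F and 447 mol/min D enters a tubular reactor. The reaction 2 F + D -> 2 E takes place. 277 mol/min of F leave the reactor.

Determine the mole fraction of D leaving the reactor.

0.0592

For F: n = n₀ − 2ξ → 277 = 1040 − 2ξ, giving ξ = 381.5 mol/min.
Outlet amounts (n = n₀ + ν ξ):
  F: 1040 − 2(381.5) = 277
  D: 447 − 1(381.5) = 65.5
  E: 0 + 2(381.5) = 763
Total out = 1106 mol/min; y_D = 65.5 / 1106 = 0.05925.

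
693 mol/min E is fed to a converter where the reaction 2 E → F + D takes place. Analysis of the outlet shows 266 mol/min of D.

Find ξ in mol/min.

For D: n = n₀ + 1ξ → 266 = 0 + 1ξ, giving ξ = 266 mol/min.
Outlet amounts (n = n₀ + ν ξ):
  E: 693 − 2(266) = 161
  F: 0 + 1(266) = 266
  D: 0 + 1(266) = 266

ξ = 266 mol/min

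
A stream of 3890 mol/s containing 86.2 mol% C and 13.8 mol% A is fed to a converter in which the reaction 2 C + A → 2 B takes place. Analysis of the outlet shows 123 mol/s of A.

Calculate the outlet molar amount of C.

2530 mol/s

For A: n = n₀ − 1ξ → 123 = 536.8 − 1ξ, giving ξ = 413.8 mol/s.
Outlet amounts (n = n₀ + ν ξ):
  C: 3353 − 2(413.8) = 2526
  A: 536.8 − 1(413.8) = 123
  B: 0 + 2(413.8) = 827.6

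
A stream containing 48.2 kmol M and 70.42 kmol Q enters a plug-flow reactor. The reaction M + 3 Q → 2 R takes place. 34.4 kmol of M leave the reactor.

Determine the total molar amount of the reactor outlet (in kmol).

91 kmol

For M: n = n₀ − 1ξ → 34.4 = 48.2 − 1ξ, giving ξ = 13.8 kmol.
Outlet amounts (n = n₀ + ν ξ):
  M: 48.2 − 1(13.8) = 34.4
  Q: 70.42 − 3(13.8) = 29.02
  R: 0 + 2(13.8) = 27.6
Total out = 34.4 + 29.02 + 27.6 = 91.02 kmol.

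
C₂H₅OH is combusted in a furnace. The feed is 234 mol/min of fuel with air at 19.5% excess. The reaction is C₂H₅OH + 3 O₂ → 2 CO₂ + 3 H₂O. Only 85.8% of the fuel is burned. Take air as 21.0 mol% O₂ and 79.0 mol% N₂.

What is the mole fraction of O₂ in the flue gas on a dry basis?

0.0618

Stoichiometric O₂ = 3 × 234 = 702 mol/min; O₂ fed = 702 × 1.195 = 838.9 mol/min.
N₂ fed = 838.9 × 79/21 = 3156 mol/min.
Fuel reacted = 0.858 × 234 → ξ = 200.8 mol/min.
Outlet (n = n₀ + ν ξ):
  C₂H₅OH: 234 − 1(200.8) = 33.23
  O₂: 838.9 − 3(200.8) = 236.6
  N₂: 3156 (inert)
  CO₂: 0 + 2(200.8) = 401.5
  H₂O: 0 + 3(200.8) = 602.3
Dry total = 3827 mol/min; y_O₂ (dry) = 236.6 / 3827 = 0.06181.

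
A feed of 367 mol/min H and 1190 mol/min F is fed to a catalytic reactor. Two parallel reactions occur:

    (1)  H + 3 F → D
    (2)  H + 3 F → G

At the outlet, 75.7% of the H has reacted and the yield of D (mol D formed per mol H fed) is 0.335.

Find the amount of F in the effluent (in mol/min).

Yield of D: 1ξ₁ / 367 = 0.335 → ξ₁ = 122.9 mol/min.
Conversion of H: 1ξ₁ + 1ξ₂ = 0.757 × 367 = 277.8 → ξ₂ = 154.9 mol/min.
Outlet amounts (n = n₀ + Σ ν·ξ):
  H: 367 − 1(122.9) − 1(154.9) = 89.18
  F: 1190 − 3(122.9) − 3(154.9) = 356.5
  D: 0 + 1(122.9) = 122.9
  G: 0 + 1(154.9) = 154.9

357 mol/min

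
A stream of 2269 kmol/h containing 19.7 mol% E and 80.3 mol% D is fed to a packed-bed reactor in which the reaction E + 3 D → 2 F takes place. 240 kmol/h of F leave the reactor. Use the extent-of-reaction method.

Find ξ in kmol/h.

ξ = 120 kmol/h

For F: n = n₀ + 2ξ → 240 = 0 + 2ξ, giving ξ = 120 kmol/h.
Outlet amounts (n = n₀ + ν ξ):
  E: 447 − 1(120) = 327
  D: 1822 − 3(120) = 1462
  F: 0 + 2(120) = 240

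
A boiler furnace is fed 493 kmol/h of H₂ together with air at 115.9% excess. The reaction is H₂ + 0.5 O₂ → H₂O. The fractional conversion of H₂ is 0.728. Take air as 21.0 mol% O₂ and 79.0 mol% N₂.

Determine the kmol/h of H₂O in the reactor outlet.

Stoichiometric O₂ = 0.5 × 493 = 246.5 kmol/h; O₂ fed = 246.5 × 2.159 = 532.2 kmol/h.
N₂ fed = 532.2 × 79/21 = 2002 kmol/h.
Fuel reacted = 0.728 × 493 → ξ = 358.9 kmol/h.
Outlet (n = n₀ + ν ξ):
  H₂: 493 − 1(358.9) = 134.1
  O₂: 532.2 − 0.5(358.9) = 352.7
  N₂: 2002 (inert)
  H₂O: 0 + 1(358.9) = 358.9

359 kmol/h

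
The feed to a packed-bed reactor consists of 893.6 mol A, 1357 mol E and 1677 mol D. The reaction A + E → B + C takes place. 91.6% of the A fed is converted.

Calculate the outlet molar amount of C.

819 mol

A reacted = 0.916 × 893.6 = 818.5 mol; ν_A = −1, so ξ = 818.5/1 = 818.5 mol.
Outlet amounts (n = n₀ + ν ξ):
  A: 893.6 − 1(818.5) = 75.06
  E: 1357 − 1(818.5) = 538.5
  B: 0 + 1(818.5) = 818.5
  C: 0 + 1(818.5) = 818.5
  D: 1677 (inert)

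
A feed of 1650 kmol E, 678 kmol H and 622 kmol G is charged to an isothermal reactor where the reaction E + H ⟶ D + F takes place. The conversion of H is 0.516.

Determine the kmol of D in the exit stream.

350 kmol

H reacted = 0.516 × 678 = 349.8 kmol; ν_H = −1, so ξ = 349.8/1 = 349.8 kmol.
Outlet amounts (n = n₀ + ν ξ):
  E: 1650 − 1(349.8) = 1300
  H: 678 − 1(349.8) = 328.2
  D: 0 + 1(349.8) = 349.8
  F: 0 + 1(349.8) = 349.8
  G: 622 (inert)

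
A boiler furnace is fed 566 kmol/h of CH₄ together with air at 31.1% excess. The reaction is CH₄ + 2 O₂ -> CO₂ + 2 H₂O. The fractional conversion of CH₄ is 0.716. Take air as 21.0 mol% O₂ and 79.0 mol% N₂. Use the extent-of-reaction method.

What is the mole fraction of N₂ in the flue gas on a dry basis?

0.818

Stoichiometric O₂ = 2 × 566 = 1132 kmol/h; O₂ fed = 1132 × 1.311 = 1484 kmol/h.
N₂ fed = 1484 × 79/21 = 5583 kmol/h.
Fuel reacted = 0.716 × 566 → ξ = 405.3 kmol/h.
Outlet (n = n₀ + ν ξ):
  CH₄: 566 − 1(405.3) = 160.7
  O₂: 1484 − 2(405.3) = 673.5
  N₂: 5583 (inert)
  CO₂: 0 + 1(405.3) = 405.3
  H₂O: 0 + 2(405.3) = 810.5
Dry total = 6822 kmol/h; y_N₂ (dry) = 5583 / 6822 = 0.8183.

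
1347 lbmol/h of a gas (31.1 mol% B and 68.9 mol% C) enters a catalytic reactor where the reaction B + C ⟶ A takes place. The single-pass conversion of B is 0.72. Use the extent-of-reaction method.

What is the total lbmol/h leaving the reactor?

1050 lbmol/h

B reacted = 0.72 × 418.9 = 301.6 lbmol/h; ν_B = −1, so ξ = 301.6/1 = 301.6 lbmol/h.
Outlet amounts (n = n₀ + ν ξ):
  B: 418.9 − 1(301.6) = 117.3
  C: 928.1 − 1(301.6) = 626.5
  A: 0 + 1(301.6) = 301.6
Total out = 117.3 + 626.5 + 301.6 = 1045 lbmol/h.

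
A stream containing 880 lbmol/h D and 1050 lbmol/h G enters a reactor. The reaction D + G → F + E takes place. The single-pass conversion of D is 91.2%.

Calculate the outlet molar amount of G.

247 lbmol/h

D reacted = 0.912 × 880 = 802.6 lbmol/h; ν_D = −1, so ξ = 802.6/1 = 802.6 lbmol/h.
Outlet amounts (n = n₀ + ν ξ):
  D: 880 − 1(802.6) = 77.44
  G: 1050 − 1(802.6) = 247.4
  F: 0 + 1(802.6) = 802.6
  E: 0 + 1(802.6) = 802.6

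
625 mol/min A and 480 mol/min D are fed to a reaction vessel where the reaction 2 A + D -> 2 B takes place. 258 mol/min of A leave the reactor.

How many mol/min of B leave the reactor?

For A: n = n₀ − 2ξ → 258 = 625 − 2ξ, giving ξ = 183.5 mol/min.
Outlet amounts (n = n₀ + ν ξ):
  A: 625 − 2(183.5) = 258
  D: 480 − 1(183.5) = 296.5
  B: 0 + 2(183.5) = 367

367 mol/min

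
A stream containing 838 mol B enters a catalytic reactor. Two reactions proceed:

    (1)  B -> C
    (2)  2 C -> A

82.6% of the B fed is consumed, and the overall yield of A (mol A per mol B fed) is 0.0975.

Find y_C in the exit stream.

0.699

Conversion of B: B consumed = 1ξ₁ = 0.826 × 838 → ξ₁ = 692.2 mol.
Yield of A: 1ξ₂ / 838 = 0.0975 → ξ₂ = 81.7 mol.
Outlet amounts (n = n₀ + Σ ν·ξ):
  B: 838 − 1(692.2) = 145.8
  C: 0 + 1(692.2) − 2(81.7) = 528.8
  A: 0 + 1(81.7) = 81.7
Total out = 756.3 mol; y_C = 528.8 / 756.3 = 0.6992.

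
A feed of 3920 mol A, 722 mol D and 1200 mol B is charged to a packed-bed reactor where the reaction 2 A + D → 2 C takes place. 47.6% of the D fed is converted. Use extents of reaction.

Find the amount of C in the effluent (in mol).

D reacted = 0.476 × 722 = 343.7 mol; ν_D = −1, so ξ = 343.7/1 = 343.7 mol.
Outlet amounts (n = n₀ + ν ξ):
  A: 3920 − 2(343.7) = 3233
  D: 722 − 1(343.7) = 378.3
  C: 0 + 2(343.7) = 687.3
  B: 1200 (inert)

687 mol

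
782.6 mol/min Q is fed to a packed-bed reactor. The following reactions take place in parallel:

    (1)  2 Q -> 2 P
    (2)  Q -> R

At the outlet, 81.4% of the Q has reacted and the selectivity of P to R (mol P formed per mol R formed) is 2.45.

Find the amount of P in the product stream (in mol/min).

Conversion of Q: Q consumed = 0.814 × 782.6 = 637 mol/min = 2ξ₁ + 1ξ₂.
Selectivity: 2ξ₁ / (1ξ₂) = 2.45 → ξ₁ = 1.225 ξ₂.
Substitute: (2·1.225 + 1) ξ₂ = 637 → ξ₂ = 184.6 mol/min, ξ₁ = 226.2 mol/min.
Outlet amounts (n = n₀ + Σ ν·ξ):
  Q: 782.6 − 2(226.2) − 1(184.6) = 145.6
  P: 0 + 2(226.2) = 452.4
  R: 0 + 1(184.6) = 184.6

452 mol/min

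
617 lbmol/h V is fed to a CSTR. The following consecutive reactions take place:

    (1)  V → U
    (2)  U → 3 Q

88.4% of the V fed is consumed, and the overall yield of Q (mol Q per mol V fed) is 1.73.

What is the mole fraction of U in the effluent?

0.143

Conversion of V: V consumed = 1ξ₁ = 0.884 × 617 → ξ₁ = 545.4 lbmol/h.
Yield of Q: 3ξ₂ / 617 = 1.73 → ξ₂ = 355.8 lbmol/h.
Outlet amounts (n = n₀ + Σ ν·ξ):
  V: 617 − 1(545.4) = 71.57
  U: 0 + 1(545.4) − 1(355.8) = 189.6
  Q: 0 + 3(355.8) = 1067
Total out = 1329 lbmol/h; y_U = 189.6 / 1329 = 0.1427.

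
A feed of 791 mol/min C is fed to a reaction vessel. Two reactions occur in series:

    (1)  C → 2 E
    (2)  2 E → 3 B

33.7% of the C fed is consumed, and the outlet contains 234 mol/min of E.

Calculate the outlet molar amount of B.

449 mol/min

Conversion of C: C consumed = 1ξ₁ = 0.337 × 791 → ξ₁ = 266.6 mol/min.
E balance: n_E = 0 + 2ξ₁ − 2ξ₂ = 234 → ξ₂ = (2·266.6 − 234)/2 = 149.6 mol/min.
Outlet amounts (n = n₀ + Σ ν·ξ):
  C: 791 − 1(266.6) = 524.4
  E: 0 + 2(266.6) − 2(149.6) = 234
  B: 0 + 3(149.6) = 448.7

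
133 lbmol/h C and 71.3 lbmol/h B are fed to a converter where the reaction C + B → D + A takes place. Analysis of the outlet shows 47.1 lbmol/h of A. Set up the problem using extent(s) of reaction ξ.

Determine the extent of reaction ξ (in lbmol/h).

ξ = 47.1 lbmol/h

For A: n = n₀ + 1ξ → 47.1 = 0 + 1ξ, giving ξ = 47.1 lbmol/h.
Outlet amounts (n = n₀ + ν ξ):
  C: 133 − 1(47.1) = 85.9
  B: 71.3 − 1(47.1) = 24.2
  D: 0 + 1(47.1) = 47.1
  A: 0 + 1(47.1) = 47.1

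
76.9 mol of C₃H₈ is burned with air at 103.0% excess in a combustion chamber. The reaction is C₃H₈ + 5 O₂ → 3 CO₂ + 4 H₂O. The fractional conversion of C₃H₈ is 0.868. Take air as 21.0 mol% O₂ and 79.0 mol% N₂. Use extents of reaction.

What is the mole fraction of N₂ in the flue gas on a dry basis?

0.817

Stoichiometric O₂ = 5 × 76.9 = 384.5 mol; O₂ fed = 384.5 × 2.030 = 780.5 mol.
N₂ fed = 780.5 × 79/21 = 2936 mol.
Fuel reacted = 0.868 × 76.9 → ξ = 66.75 mol.
Outlet (n = n₀ + ν ξ):
  C₃H₈: 76.9 − 1(66.75) = 10.15
  O₂: 780.5 − 5(66.75) = 446.8
  N₂: 2936 (inert)
  CO₂: 0 + 3(66.75) = 200.2
  H₂O: 0 + 4(66.75) = 267
Dry total = 3593 mol; y_N₂ (dry) = 2936 / 3593 = 0.8171.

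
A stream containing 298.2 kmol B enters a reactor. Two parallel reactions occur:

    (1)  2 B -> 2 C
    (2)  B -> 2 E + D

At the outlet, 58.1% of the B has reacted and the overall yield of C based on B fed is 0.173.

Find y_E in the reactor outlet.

Yield of C: 2ξ₁ / 298.2 = 0.173 → ξ₁ = 25.79 kmol.
Conversion of B: 2ξ₁ + 1ξ₂ = 0.581 × 298.2 = 173.3 → ξ₂ = 121.7 kmol.
Outlet amounts (n = n₀ + Σ ν·ξ):
  B: 298.2 − 2(25.79) − 1(121.7) = 124.9
  C: 0 + 2(25.79) = 51.59
  E: 0 + 2(121.7) = 243.3
  D: 0 + 1(121.7) = 121.7
Total out = 541.5 kmol; y_E = 243.3 / 541.5 = 0.4493.

0.449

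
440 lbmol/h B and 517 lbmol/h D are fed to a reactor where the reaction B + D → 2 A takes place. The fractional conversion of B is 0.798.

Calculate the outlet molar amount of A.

B reacted = 0.798 × 440 = 351.1 lbmol/h; ν_B = −1, so ξ = 351.1/1 = 351.1 lbmol/h.
Outlet amounts (n = n₀ + ν ξ):
  B: 440 − 1(351.1) = 88.88
  D: 517 − 1(351.1) = 165.9
  A: 0 + 2(351.1) = 702.2

702 lbmol/h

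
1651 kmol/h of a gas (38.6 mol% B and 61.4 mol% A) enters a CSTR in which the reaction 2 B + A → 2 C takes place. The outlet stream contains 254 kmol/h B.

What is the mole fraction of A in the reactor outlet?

For B: n = n₀ − 2ξ → 254 = 637.3 − 2ξ, giving ξ = 191.6 kmol/h.
Outlet amounts (n = n₀ + ν ξ):
  B: 637.3 − 2(191.6) = 254
  A: 1014 − 1(191.6) = 822.1
  C: 0 + 2(191.6) = 383.3
Total out = 1459 kmol/h; y_A = 822.1 / 1459 = 0.5633.

0.563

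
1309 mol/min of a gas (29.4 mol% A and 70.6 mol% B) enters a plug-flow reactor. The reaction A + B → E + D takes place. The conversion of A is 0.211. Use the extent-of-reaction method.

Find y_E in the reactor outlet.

0.062

A reacted = 0.211 × 384.8 = 81.2 mol/min; ν_A = −1, so ξ = 81.2/1 = 81.2 mol/min.
Outlet amounts (n = n₀ + ν ξ):
  A: 384.8 − 1(81.2) = 303.6
  B: 924.2 − 1(81.2) = 843
  E: 0 + 1(81.2) = 81.2
  D: 0 + 1(81.2) = 81.2
Total out = 1309 mol/min; y_E = 81.2 / 1309 = 0.06203.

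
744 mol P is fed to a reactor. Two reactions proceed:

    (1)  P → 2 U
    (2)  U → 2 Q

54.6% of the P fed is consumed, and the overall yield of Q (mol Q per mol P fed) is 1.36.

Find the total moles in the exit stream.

Conversion of P: P consumed = 1ξ₁ = 0.546 × 744 → ξ₁ = 406.2 mol.
Yield of Q: 2ξ₂ / 744 = 1.36 → ξ₂ = 505.9 mol.
Outlet amounts (n = n₀ + Σ ν·ξ):
  P: 744 − 1(406.2) = 337.8
  U: 0 + 2(406.2) − 1(505.9) = 306.5
  Q: 0 + 2(505.9) = 1012
Total out = 337.8 + 306.5 + 1012 = 1656 mol.

1660 mol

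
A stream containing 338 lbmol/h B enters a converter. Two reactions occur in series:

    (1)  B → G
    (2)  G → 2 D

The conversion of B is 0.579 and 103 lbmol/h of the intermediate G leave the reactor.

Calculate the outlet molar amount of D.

Conversion of B: B consumed = 1ξ₁ = 0.579 × 338 → ξ₁ = 195.7 lbmol/h.
G balance: n_G = 0 + 1ξ₁ − 1ξ₂ = 103 → ξ₂ = (1·195.7 − 103)/1 = 92.7 lbmol/h.
Outlet amounts (n = n₀ + Σ ν·ξ):
  B: 338 − 1(195.7) = 142.3
  G: 0 + 1(195.7) − 1(92.7) = 103
  D: 0 + 2(92.7) = 185.4

185 lbmol/h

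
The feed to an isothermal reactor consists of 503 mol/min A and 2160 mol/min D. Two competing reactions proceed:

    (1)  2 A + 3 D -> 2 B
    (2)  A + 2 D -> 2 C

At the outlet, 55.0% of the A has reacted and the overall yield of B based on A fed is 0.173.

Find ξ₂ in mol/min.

Yield of B: 2ξ₁ / 503 = 0.173 → ξ₁ = 43.51 mol/min.
Conversion of A: 2ξ₁ + 1ξ₂ = 0.55 × 503 = 276.7 → ξ₂ = 189.6 mol/min.
Outlet amounts (n = n₀ + Σ ν·ξ):
  A: 503 − 2(43.51) − 1(189.6) = 226.3
  D: 2160 − 3(43.51) − 2(189.6) = 1650
  B: 0 + 2(43.51) = 87.02
  C: 0 + 2(189.6) = 379.3

ξ₂ = 190 mol/min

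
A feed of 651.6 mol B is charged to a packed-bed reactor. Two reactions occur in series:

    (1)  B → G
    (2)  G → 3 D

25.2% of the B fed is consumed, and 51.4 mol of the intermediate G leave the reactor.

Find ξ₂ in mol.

ξ₂ = 113 mol

Conversion of B: B consumed = 1ξ₁ = 0.252 × 651.6 → ξ₁ = 164.2 mol.
G balance: n_G = 0 + 1ξ₁ − 1ξ₂ = 51.4 → ξ₂ = (1·164.2 − 51.4)/1 = 112.8 mol.
Outlet amounts (n = n₀ + Σ ν·ξ):
  B: 651.6 − 1(164.2) = 487.4
  G: 0 + 1(164.2) − 1(112.8) = 51.4
  D: 0 + 3(112.8) = 338.4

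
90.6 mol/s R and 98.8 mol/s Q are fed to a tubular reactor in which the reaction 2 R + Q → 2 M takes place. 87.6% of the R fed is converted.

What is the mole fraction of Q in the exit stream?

0.395

R reacted = 0.876 × 90.6 = 79.37 mol/s; ν_R = −2, so ξ = 79.37/2 = 39.68 mol/s.
Outlet amounts (n = n₀ + ν ξ):
  R: 90.6 − 2(39.68) = 11.23
  Q: 98.8 − 1(39.68) = 59.12
  M: 0 + 2(39.68) = 79.37
Total out = 149.7 mol/s; y_Q = 59.12 / 149.7 = 0.3949.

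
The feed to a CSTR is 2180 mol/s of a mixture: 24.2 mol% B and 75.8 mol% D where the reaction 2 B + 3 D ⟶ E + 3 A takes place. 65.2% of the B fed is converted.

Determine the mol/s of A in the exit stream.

516 mol/s

B reacted = 0.652 × 527.6 = 344 mol/s; ν_B = −2, so ξ = 344/2 = 172 mol/s.
Outlet amounts (n = n₀ + ν ξ):
  B: 527.6 − 2(172) = 183.6
  D: 1652 − 3(172) = 1136
  E: 0 + 1(172) = 172
  A: 0 + 3(172) = 516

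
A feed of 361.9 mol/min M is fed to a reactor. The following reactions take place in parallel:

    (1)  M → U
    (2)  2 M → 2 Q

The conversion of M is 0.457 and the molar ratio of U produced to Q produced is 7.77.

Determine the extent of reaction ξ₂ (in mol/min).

ξ₂ = 9.43 mol/min

Conversion of M: M consumed = 0.457 × 361.9 = 165.4 mol/min = 1ξ₁ + 2ξ₂.
Selectivity: 1ξ₁ / (2ξ₂) = 7.77 → ξ₁ = 15.54 ξ₂.
Substitute: (1·15.54 + 2) ξ₂ = 165.4 → ξ₂ = 9.429 mol/min, ξ₁ = 146.5 mol/min.
Outlet amounts (n = n₀ + Σ ν·ξ):
  M: 361.9 − 1(146.5) − 2(9.429) = 196.5
  U: 0 + 1(146.5) = 146.5
  Q: 0 + 2(9.429) = 18.86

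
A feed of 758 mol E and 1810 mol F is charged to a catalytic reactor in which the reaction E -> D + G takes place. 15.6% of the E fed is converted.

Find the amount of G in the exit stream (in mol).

E reacted = 0.156 × 758 = 118.2 mol; ν_E = −1, so ξ = 118.2/1 = 118.2 mol.
Outlet amounts (n = n₀ + ν ξ):
  E: 758 − 1(118.2) = 639.8
  D: 0 + 1(118.2) = 118.2
  G: 0 + 1(118.2) = 118.2
  F: 1810 (inert)

118 mol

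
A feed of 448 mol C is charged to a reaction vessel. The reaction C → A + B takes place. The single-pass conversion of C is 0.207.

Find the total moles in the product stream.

C reacted = 0.207 × 448 = 92.74 mol; ν_C = −1, so ξ = 92.74/1 = 92.74 mol.
Outlet amounts (n = n₀ + ν ξ):
  C: 448 − 1(92.74) = 355.3
  A: 0 + 1(92.74) = 92.74
  B: 0 + 1(92.74) = 92.74
Total out = 355.3 + 92.74 + 92.74 = 540.7 mol.

541 mol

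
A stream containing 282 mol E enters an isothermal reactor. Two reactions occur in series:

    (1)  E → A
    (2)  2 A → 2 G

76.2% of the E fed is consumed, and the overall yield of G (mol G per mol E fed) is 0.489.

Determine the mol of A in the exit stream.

77 mol

Conversion of E: E consumed = 1ξ₁ = 0.762 × 282 → ξ₁ = 214.9 mol.
Yield of G: 2ξ₂ / 282 = 0.489 → ξ₂ = 68.95 mol.
Outlet amounts (n = n₀ + Σ ν·ξ):
  E: 282 − 1(214.9) = 67.12
  A: 0 + 1(214.9) − 2(68.95) = 76.99
  G: 0 + 2(68.95) = 137.9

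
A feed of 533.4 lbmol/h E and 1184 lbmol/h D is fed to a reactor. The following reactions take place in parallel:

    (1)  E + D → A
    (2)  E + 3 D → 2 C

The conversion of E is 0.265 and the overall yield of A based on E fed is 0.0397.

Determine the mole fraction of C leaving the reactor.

0.165

Yield of A: 1ξ₁ / 533.4 = 0.0397 → ξ₁ = 21.18 lbmol/h.
Conversion of E: 1ξ₁ + 1ξ₂ = 0.265 × 533.4 = 141.4 → ξ₂ = 120.2 lbmol/h.
Outlet amounts (n = n₀ + Σ ν·ξ):
  E: 533.4 − 1(21.18) − 1(120.2) = 392
  D: 1184 − 1(21.18) − 3(120.2) = 802.3
  A: 0 + 1(21.18) = 21.18
  C: 0 + 2(120.2) = 240.4
Total out = 1456 lbmol/h; y_C = 240.4 / 1456 = 0.1651.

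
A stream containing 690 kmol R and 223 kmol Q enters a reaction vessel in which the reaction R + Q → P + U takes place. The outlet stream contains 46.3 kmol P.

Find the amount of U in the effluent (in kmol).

For P: n = n₀ + 1ξ → 46.3 = 0 + 1ξ, giving ξ = 46.3 kmol.
Outlet amounts (n = n₀ + ν ξ):
  R: 690 − 1(46.3) = 643.7
  Q: 223 − 1(46.3) = 176.7
  P: 0 + 1(46.3) = 46.3
  U: 0 + 1(46.3) = 46.3

46.3 kmol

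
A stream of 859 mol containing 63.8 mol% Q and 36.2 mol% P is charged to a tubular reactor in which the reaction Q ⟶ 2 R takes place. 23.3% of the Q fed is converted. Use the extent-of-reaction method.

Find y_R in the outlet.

0.259

Q reacted = 0.233 × 548 = 127.7 mol; ν_Q = −1, so ξ = 127.7/1 = 127.7 mol.
Outlet amounts (n = n₀ + ν ξ):
  Q: 548 − 1(127.7) = 420.3
  R: 0 + 2(127.7) = 255.4
  P: 311 (inert)
Total out = 986.7 mol; y_R = 255.4 / 986.7 = 0.2588.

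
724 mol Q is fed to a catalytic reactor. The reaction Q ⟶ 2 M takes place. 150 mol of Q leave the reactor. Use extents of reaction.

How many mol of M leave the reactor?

1150 mol

For Q: n = n₀ − 1ξ → 150 = 724 − 1ξ, giving ξ = 574 mol.
Outlet amounts (n = n₀ + ν ξ):
  Q: 724 − 1(574) = 150
  M: 0 + 2(574) = 1148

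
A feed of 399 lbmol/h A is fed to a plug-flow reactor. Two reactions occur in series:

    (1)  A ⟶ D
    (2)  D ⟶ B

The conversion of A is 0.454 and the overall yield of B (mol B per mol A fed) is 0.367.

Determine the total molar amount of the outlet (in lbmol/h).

Conversion of A: A consumed = 1ξ₁ = 0.454 × 399 → ξ₁ = 181.1 lbmol/h.
Yield of B: 1ξ₂ / 399 = 0.367 → ξ₂ = 146.4 lbmol/h.
Outlet amounts (n = n₀ + Σ ν·ξ):
  A: 399 − 1(181.1) = 217.9
  D: 0 + 1(181.1) − 1(146.4) = 34.71
  B: 0 + 1(146.4) = 146.4
Total out = 217.9 + 34.71 + 146.4 = 399 lbmol/h.

399 lbmol/h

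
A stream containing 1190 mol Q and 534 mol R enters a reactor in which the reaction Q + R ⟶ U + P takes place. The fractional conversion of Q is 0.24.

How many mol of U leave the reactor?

Q reacted = 0.24 × 1190 = 285.6 mol; ν_Q = −1, so ξ = 285.6/1 = 285.6 mol.
Outlet amounts (n = n₀ + ν ξ):
  Q: 1190 − 1(285.6) = 904.4
  R: 534 − 1(285.6) = 248.4
  U: 0 + 1(285.6) = 285.6
  P: 0 + 1(285.6) = 285.6

286 mol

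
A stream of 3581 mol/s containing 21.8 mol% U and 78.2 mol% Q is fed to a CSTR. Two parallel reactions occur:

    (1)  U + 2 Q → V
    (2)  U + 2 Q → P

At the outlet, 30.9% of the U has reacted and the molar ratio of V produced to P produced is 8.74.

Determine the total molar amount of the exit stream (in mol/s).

3100 mol/s

Conversion of U: U consumed = 0.309 × 780.7 = 241.2 mol/s = 1ξ₁ + 1ξ₂.
Selectivity: 1ξ₁ / (1ξ₂) = 8.74 → ξ₁ = 8.74 ξ₂.
Substitute: (1·8.74 + 1) ξ₂ = 241.2 → ξ₂ = 24.77 mol/s, ξ₁ = 216.5 mol/s.
Outlet amounts (n = n₀ + Σ ν·ξ):
  U: 780.7 − 1(216.5) − 1(24.77) = 539.4
  Q: 2800 − 2(216.5) − 2(24.77) = 2318
  V: 0 + 1(216.5) = 216.5
  P: 0 + 1(24.77) = 24.77
Total out = 539.4 + 2318 + 216.5 + 24.77 = 3099 mol/s.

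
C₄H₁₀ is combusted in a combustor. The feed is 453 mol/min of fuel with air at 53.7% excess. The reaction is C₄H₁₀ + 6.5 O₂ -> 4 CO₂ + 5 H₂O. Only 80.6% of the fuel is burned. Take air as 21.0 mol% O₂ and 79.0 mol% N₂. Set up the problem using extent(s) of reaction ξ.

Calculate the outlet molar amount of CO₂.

1460 mol/min

Stoichiometric O₂ = 6.5 × 453 = 2944 mol/min; O₂ fed = 2944 × 1.537 = 4526 mol/min.
N₂ fed = 4526 × 79/21 = 17030 mol/min.
Fuel reacted = 0.806 × 453 → ξ = 365.1 mol/min.
Outlet (n = n₀ + ν ξ):
  C₄H₁₀: 453 − 1(365.1) = 87.88
  O₂: 4526 − 6.5(365.1) = 2152
  N₂: 17030 (inert)
  CO₂: 0 + 4(365.1) = 1460
  H₂O: 0 + 5(365.1) = 1826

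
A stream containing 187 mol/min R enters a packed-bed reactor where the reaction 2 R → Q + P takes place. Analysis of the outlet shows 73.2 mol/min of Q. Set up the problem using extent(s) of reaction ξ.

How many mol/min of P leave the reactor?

73.2 mol/min

For Q: n = n₀ + 1ξ → 73.2 = 0 + 1ξ, giving ξ = 73.2 mol/min.
Outlet amounts (n = n₀ + ν ξ):
  R: 187 − 2(73.2) = 40.6
  Q: 0 + 1(73.2) = 73.2
  P: 0 + 1(73.2) = 73.2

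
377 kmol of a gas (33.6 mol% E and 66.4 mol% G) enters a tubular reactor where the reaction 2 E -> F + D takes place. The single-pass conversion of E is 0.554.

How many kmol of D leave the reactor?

E reacted = 0.554 × 126.7 = 70.18 kmol; ν_E = −2, so ξ = 70.18/2 = 35.09 kmol.
Outlet amounts (n = n₀ + ν ξ):
  E: 126.7 − 2(35.09) = 56.5
  F: 0 + 1(35.09) = 35.09
  D: 0 + 1(35.09) = 35.09
  G: 250.3 (inert)

35.1 kmol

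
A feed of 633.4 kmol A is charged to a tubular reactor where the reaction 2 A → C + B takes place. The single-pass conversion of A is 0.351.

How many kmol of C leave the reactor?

A reacted = 0.351 × 633.4 = 222.3 kmol; ν_A = −2, so ξ = 222.3/2 = 111.2 kmol.
Outlet amounts (n = n₀ + ν ξ):
  A: 633.4 − 2(111.2) = 411.1
  C: 0 + 1(111.2) = 111.2
  B: 0 + 1(111.2) = 111.2

111 kmol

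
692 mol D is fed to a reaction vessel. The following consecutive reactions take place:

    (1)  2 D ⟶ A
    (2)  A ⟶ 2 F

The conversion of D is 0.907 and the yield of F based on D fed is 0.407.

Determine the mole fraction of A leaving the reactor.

Conversion of D: D consumed = 2ξ₁ = 0.907 × 692 → ξ₁ = 313.8 mol.
Yield of F: 2ξ₂ / 692 = 0.407 → ξ₂ = 140.8 mol.
Outlet amounts (n = n₀ + Σ ν·ξ):
  D: 692 − 2(313.8) = 64.36
  A: 0 + 1(313.8) − 1(140.8) = 173
  F: 0 + 2(140.8) = 281.6
Total out = 519 mol; y_A = 173 / 519 = 0.3333.

0.333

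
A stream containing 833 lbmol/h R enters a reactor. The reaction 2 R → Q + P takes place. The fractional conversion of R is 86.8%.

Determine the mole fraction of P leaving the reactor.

R reacted = 0.868 × 833 = 723 lbmol/h; ν_R = −2, so ξ = 723/2 = 361.5 lbmol/h.
Outlet amounts (n = n₀ + ν ξ):
  R: 833 − 2(361.5) = 110
  Q: 0 + 1(361.5) = 361.5
  P: 0 + 1(361.5) = 361.5
Total out = 833 lbmol/h; y_P = 361.5 / 833 = 0.434.

0.434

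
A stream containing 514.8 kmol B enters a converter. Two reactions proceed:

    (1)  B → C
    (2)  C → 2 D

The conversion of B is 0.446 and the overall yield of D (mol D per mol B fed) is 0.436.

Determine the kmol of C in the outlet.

117 kmol

Conversion of B: B consumed = 1ξ₁ = 0.446 × 514.8 → ξ₁ = 229.6 kmol.
Yield of D: 2ξ₂ / 514.8 = 0.436 → ξ₂ = 112.2 kmol.
Outlet amounts (n = n₀ + Σ ν·ξ):
  B: 514.8 − 1(229.6) = 285.2
  C: 0 + 1(229.6) − 1(112.2) = 117.4
  D: 0 + 2(112.2) = 224.5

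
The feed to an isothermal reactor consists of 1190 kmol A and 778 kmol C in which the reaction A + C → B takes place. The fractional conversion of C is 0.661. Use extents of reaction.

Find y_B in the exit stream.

C reacted = 0.661 × 778 = 514.3 kmol; ν_C = −1, so ξ = 514.3/1 = 514.3 kmol.
Outlet amounts (n = n₀ + ν ξ):
  A: 1190 − 1(514.3) = 675.7
  C: 778 − 1(514.3) = 263.7
  B: 0 + 1(514.3) = 514.3
Total out = 1454 kmol; y_B = 514.3 / 1454 = 0.3537.

0.354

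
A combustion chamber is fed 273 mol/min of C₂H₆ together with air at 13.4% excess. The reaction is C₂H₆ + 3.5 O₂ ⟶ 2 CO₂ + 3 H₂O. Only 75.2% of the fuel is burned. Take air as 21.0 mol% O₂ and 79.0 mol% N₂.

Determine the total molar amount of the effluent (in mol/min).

5540 mol/min

Stoichiometric O₂ = 3.5 × 273 = 955.5 mol/min; O₂ fed = 955.5 × 1.134 = 1084 mol/min.
N₂ fed = 1084 × 79/21 = 4076 mol/min.
Fuel reacted = 0.752 × 273 → ξ = 205.3 mol/min.
Outlet (n = n₀ + ν ξ):
  C₂H₆: 273 − 1(205.3) = 67.7
  O₂: 1084 − 3.5(205.3) = 365
  N₂: 4076 (inert)
  CO₂: 0 + 2(205.3) = 410.6
  H₂O: 0 + 3(205.3) = 615.9
Total out = 67.7 + 365 + 4076 + 410.6 + 615.9 = 5535 mol/min.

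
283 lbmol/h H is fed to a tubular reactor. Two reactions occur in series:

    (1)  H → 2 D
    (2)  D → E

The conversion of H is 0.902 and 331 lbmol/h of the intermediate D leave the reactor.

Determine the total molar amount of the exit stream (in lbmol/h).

538 lbmol/h

Conversion of H: H consumed = 1ξ₁ = 0.902 × 283 → ξ₁ = 255.3 lbmol/h.
D balance: n_D = 0 + 2ξ₁ − 1ξ₂ = 331 → ξ₂ = (2·255.3 − 331)/1 = 179.5 lbmol/h.
Outlet amounts (n = n₀ + Σ ν·ξ):
  H: 283 − 1(255.3) = 27.73
  D: 0 + 2(255.3) − 1(179.5) = 331
  E: 0 + 1(179.5) = 179.5
Total out = 27.73 + 331 + 179.5 = 538.3 lbmol/h.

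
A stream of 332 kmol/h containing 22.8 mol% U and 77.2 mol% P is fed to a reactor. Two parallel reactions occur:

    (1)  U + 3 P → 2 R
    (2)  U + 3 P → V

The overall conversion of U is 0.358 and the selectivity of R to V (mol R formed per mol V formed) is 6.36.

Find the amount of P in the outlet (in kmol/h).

Conversion of U: U consumed = 0.358 × 75.7 = 27.1 kmol/h = 1ξ₁ + 1ξ₂.
Selectivity: 2ξ₁ / (1ξ₂) = 6.36 → ξ₁ = 3.18 ξ₂.
Substitute: (1·3.18 + 1) ξ₂ = 27.1 → ξ₂ = 6.483 kmol/h, ξ₁ = 20.62 kmol/h.
Outlet amounts (n = n₀ + Σ ν·ξ):
  U: 75.7 − 1(20.62) − 1(6.483) = 48.6
  P: 256.3 − 3(20.62) − 3(6.483) = 175
  R: 0 + 2(20.62) = 41.23
  V: 0 + 1(6.483) = 6.483

175 kmol/h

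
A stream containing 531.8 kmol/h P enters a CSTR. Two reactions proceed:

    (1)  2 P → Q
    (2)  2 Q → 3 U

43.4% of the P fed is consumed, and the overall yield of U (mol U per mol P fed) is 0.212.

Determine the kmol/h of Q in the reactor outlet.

40.2 kmol/h

Conversion of P: P consumed = 2ξ₁ = 0.434 × 531.8 → ξ₁ = 115.4 kmol/h.
Yield of U: 3ξ₂ / 531.8 = 0.212 → ξ₂ = 37.58 kmol/h.
Outlet amounts (n = n₀ + Σ ν·ξ):
  P: 531.8 − 2(115.4) = 301
  Q: 0 + 1(115.4) − 2(37.58) = 40.24
  U: 0 + 3(37.58) = 112.7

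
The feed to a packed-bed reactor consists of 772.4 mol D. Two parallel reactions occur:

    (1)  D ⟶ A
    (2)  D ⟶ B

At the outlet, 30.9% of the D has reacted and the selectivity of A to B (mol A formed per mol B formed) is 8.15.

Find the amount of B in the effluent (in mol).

Conversion of D: D consumed = 0.309 × 772.4 = 238.7 mol = 1ξ₁ + 1ξ₂.
Selectivity: 1ξ₁ / (1ξ₂) = 8.15 → ξ₁ = 8.15 ξ₂.
Substitute: (1·8.15 + 1) ξ₂ = 238.7 → ξ₂ = 26.08 mol, ξ₁ = 212.6 mol.
Outlet amounts (n = n₀ + Σ ν·ξ):
  D: 772.4 − 1(212.6) − 1(26.08) = 533.7
  A: 0 + 1(212.6) = 212.6
  B: 0 + 1(26.08) = 26.08

26.1 mol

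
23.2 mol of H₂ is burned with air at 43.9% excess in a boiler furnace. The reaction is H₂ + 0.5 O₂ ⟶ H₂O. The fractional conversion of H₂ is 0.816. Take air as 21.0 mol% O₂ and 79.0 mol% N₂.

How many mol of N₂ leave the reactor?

62.8 mol

Stoichiometric O₂ = 0.5 × 23.2 = 11.6 mol; O₂ fed = 11.6 × 1.439 = 16.69 mol.
N₂ fed = 16.69 × 79/21 = 62.8 mol.
Fuel reacted = 0.816 × 23.2 → ξ = 18.93 mol.
Outlet (n = n₀ + ν ξ):
  H₂: 23.2 − 1(18.93) = 4.269
  O₂: 16.69 − 0.5(18.93) = 7.227
  N₂: 62.8 (inert)
  H₂O: 0 + 1(18.93) = 18.93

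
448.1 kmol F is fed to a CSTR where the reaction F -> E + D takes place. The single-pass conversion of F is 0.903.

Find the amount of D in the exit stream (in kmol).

F reacted = 0.903 × 448.1 = 404.6 kmol; ν_F = −1, so ξ = 404.6/1 = 404.6 kmol.
Outlet amounts (n = n₀ + ν ξ):
  F: 448.1 − 1(404.6) = 43.47
  E: 0 + 1(404.6) = 404.6
  D: 0 + 1(404.6) = 404.6

405 kmol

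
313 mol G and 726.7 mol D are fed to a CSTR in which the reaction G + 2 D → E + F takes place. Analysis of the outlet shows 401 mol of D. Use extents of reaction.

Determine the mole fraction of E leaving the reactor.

0.186

For D: n = n₀ − 2ξ → 401 = 726.7 − 2ξ, giving ξ = 162.9 mol.
Outlet amounts (n = n₀ + ν ξ):
  G: 313 − 1(162.9) = 150.1
  D: 726.7 − 2(162.9) = 401
  E: 0 + 1(162.9) = 162.9
  F: 0 + 1(162.9) = 162.9
Total out = 876.9 mol; y_E = 162.9 / 876.9 = 0.1857.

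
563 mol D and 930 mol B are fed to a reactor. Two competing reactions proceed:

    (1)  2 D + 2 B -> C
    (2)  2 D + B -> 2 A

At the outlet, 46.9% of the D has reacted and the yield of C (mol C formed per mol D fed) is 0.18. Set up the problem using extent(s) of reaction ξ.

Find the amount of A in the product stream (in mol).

61.4 mol

Yield of C: 1ξ₁ / 563 = 0.18 → ξ₁ = 101.3 mol.
Conversion of D: 2ξ₁ + 2ξ₂ = 0.469 × 563 = 264 → ξ₂ = 30.68 mol.
Outlet amounts (n = n₀ + Σ ν·ξ):
  D: 563 − 2(101.3) − 2(30.68) = 299
  B: 930 − 2(101.3) − 1(30.68) = 696.6
  C: 0 + 1(101.3) = 101.3
  A: 0 + 2(30.68) = 61.37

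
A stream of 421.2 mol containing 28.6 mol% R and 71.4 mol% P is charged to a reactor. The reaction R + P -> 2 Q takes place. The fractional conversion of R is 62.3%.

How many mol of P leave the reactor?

226 mol

R reacted = 0.623 × 120.5 = 75.05 mol; ν_R = −1, so ξ = 75.05/1 = 75.05 mol.
Outlet amounts (n = n₀ + ν ξ):
  R: 120.5 − 1(75.05) = 45.41
  P: 300.7 − 1(75.05) = 225.7
  Q: 0 + 2(75.05) = 150.1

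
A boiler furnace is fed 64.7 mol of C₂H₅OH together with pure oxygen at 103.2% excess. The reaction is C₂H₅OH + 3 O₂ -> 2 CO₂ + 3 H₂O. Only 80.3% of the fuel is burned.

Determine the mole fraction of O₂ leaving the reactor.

Stoichiometric O₂ = 3 × 64.7 = 194.1 mol; O₂ fed = 194.1 × 2.032 = 394.4 mol.
Fuel reacted = 0.803 × 64.7 → ξ = 51.95 mol.
Outlet (n = n₀ + ν ξ):
  C₂H₅OH: 64.7 − 1(51.95) = 12.75
  O₂: 394.4 − 3(51.95) = 238.5
  CO₂: 0 + 2(51.95) = 103.9
  H₂O: 0 + 3(51.95) = 155.9
Total out = 511.1 mol; y_O₂ = 238.5 / 511.1 = 0.4668.

0.467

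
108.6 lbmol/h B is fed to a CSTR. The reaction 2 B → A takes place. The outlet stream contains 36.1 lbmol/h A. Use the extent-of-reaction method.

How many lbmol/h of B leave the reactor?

For A: n = n₀ + 1ξ → 36.1 = 0 + 1ξ, giving ξ = 36.1 lbmol/h.
Outlet amounts (n = n₀ + ν ξ):
  B: 108.6 − 2(36.1) = 36.4
  A: 0 + 1(36.1) = 36.1

36.4 lbmol/h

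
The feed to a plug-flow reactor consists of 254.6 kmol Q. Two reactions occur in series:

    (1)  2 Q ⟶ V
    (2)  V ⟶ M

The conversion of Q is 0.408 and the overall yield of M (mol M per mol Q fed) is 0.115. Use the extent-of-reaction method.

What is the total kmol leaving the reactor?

203 kmol

Conversion of Q: Q consumed = 2ξ₁ = 0.408 × 254.6 → ξ₁ = 51.94 kmol.
Yield of M: 1ξ₂ / 254.6 = 0.115 → ξ₂ = 29.28 kmol.
Outlet amounts (n = n₀ + Σ ν·ξ):
  Q: 254.6 − 2(51.94) = 150.7
  V: 0 + 1(51.94) − 1(29.28) = 22.66
  M: 0 + 1(29.28) = 29.28
Total out = 150.7 + 22.66 + 29.28 = 202.7 kmol.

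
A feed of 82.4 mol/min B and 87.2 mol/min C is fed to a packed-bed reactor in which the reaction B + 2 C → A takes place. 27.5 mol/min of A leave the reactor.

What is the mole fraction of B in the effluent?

0.479

For A: n = n₀ + 1ξ → 27.5 = 0 + 1ξ, giving ξ = 27.5 mol/min.
Outlet amounts (n = n₀ + ν ξ):
  B: 82.4 − 1(27.5) = 54.9
  C: 87.2 − 2(27.5) = 32.2
  A: 0 + 1(27.5) = 27.5
Total out = 114.6 mol/min; y_B = 54.9 / 114.6 = 0.4791.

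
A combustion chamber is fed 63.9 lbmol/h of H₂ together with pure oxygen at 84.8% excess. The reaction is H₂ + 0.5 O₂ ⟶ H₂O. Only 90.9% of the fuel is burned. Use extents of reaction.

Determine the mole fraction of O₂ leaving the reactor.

0.319

Stoichiometric O₂ = 0.5 × 63.9 = 31.95 lbmol/h; O₂ fed = 31.95 × 1.848 = 59.04 lbmol/h.
Fuel reacted = 0.909 × 63.9 → ξ = 58.09 lbmol/h.
Outlet (n = n₀ + ν ξ):
  H₂: 63.9 − 1(58.09) = 5.815
  O₂: 59.04 − 0.5(58.09) = 30
  H₂O: 0 + 1(58.09) = 58.09
Total out = 93.9 lbmol/h; y_O₂ = 30 / 93.9 = 0.3195.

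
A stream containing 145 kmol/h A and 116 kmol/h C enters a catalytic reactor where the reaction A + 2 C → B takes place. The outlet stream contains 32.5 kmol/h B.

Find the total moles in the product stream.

196 kmol/h

For B: n = n₀ + 1ξ → 32.5 = 0 + 1ξ, giving ξ = 32.5 kmol/h.
Outlet amounts (n = n₀ + ν ξ):
  A: 145 − 1(32.5) = 112.5
  C: 116 − 2(32.5) = 51
  B: 0 + 1(32.5) = 32.5
Total out = 112.5 + 51 + 32.5 = 196 kmol/h.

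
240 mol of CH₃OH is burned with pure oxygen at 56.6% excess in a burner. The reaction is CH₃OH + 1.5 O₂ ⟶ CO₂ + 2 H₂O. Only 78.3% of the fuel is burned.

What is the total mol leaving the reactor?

898 mol

Stoichiometric O₂ = 1.5 × 240 = 360 mol; O₂ fed = 360 × 1.566 = 563.8 mol.
Fuel reacted = 0.783 × 240 → ξ = 187.9 mol.
Outlet (n = n₀ + ν ξ):
  CH₃OH: 240 − 1(187.9) = 52.08
  O₂: 563.8 − 1.5(187.9) = 281.9
  CO₂: 0 + 1(187.9) = 187.9
  H₂O: 0 + 2(187.9) = 375.8
Total out = 52.08 + 281.9 + 187.9 + 375.8 = 897.7 mol.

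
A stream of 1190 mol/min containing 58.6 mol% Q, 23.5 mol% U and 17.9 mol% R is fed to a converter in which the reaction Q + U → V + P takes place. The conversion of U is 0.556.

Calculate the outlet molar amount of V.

155 mol/min

U reacted = 0.556 × 279.6 = 155.5 mol/min; ν_U = −1, so ξ = 155.5/1 = 155.5 mol/min.
Outlet amounts (n = n₀ + ν ξ):
  Q: 697.3 − 1(155.5) = 541.9
  U: 279.6 − 1(155.5) = 124.2
  V: 0 + 1(155.5) = 155.5
  P: 0 + 1(155.5) = 155.5
  R: 213 (inert)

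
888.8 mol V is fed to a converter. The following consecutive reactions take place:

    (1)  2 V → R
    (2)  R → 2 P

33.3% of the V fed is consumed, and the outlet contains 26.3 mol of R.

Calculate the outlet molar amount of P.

243 mol

Conversion of V: V consumed = 2ξ₁ = 0.333 × 888.8 → ξ₁ = 148 mol.
R balance: n_R = 0 + 1ξ₁ − 1ξ₂ = 26.3 → ξ₂ = (1·148 − 26.3)/1 = 121.7 mol.
Outlet amounts (n = n₀ + Σ ν·ξ):
  V: 888.8 − 2(148) = 592.8
  R: 0 + 1(148) − 1(121.7) = 26.3
  P: 0 + 2(121.7) = 243.4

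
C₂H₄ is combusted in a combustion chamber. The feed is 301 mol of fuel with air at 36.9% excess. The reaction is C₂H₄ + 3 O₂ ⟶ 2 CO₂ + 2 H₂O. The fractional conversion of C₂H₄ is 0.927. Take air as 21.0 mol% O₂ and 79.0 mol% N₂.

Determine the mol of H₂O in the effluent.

Stoichiometric O₂ = 3 × 301 = 903 mol; O₂ fed = 903 × 1.369 = 1236 mol.
N₂ fed = 1236 × 79/21 = 4650 mol.
Fuel reacted = 0.927 × 301 → ξ = 279 mol.
Outlet (n = n₀ + ν ξ):
  C₂H₄: 301 − 1(279) = 21.97
  O₂: 1236 − 3(279) = 399.1
  N₂: 4650 (inert)
  CO₂: 0 + 2(279) = 558.1
  H₂O: 0 + 2(279) = 558.1

558 mol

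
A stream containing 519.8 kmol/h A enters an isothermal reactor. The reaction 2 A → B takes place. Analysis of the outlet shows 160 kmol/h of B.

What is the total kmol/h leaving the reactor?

360 kmol/h

For B: n = n₀ + 1ξ → 160 = 0 + 1ξ, giving ξ = 160 kmol/h.
Outlet amounts (n = n₀ + ν ξ):
  A: 519.8 − 2(160) = 199.8
  B: 0 + 1(160) = 160
Total out = 199.8 + 160 = 359.8 kmol/h.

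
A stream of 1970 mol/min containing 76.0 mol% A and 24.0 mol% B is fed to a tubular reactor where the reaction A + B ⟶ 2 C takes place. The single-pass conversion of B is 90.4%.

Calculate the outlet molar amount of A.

1070 mol/min

B reacted = 0.904 × 472.8 = 427.4 mol/min; ν_B = −1, so ξ = 427.4/1 = 427.4 mol/min.
Outlet amounts (n = n₀ + ν ξ):
  A: 1497 − 1(427.4) = 1070
  B: 472.8 − 1(427.4) = 45.39
  C: 0 + 2(427.4) = 854.8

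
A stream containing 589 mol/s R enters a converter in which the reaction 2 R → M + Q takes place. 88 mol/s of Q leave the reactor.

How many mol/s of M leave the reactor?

88 mol/s

For Q: n = n₀ + 1ξ → 88 = 0 + 1ξ, giving ξ = 88 mol/s.
Outlet amounts (n = n₀ + ν ξ):
  R: 589 − 2(88) = 413
  M: 0 + 1(88) = 88
  Q: 0 + 1(88) = 88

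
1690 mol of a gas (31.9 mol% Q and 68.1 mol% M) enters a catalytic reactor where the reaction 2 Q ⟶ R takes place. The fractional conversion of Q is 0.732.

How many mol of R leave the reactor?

197 mol

Q reacted = 0.732 × 539.1 = 394.6 mol; ν_Q = −2, so ξ = 394.6/2 = 197.3 mol.
Outlet amounts (n = n₀ + ν ξ):
  Q: 539.1 − 2(197.3) = 144.5
  R: 0 + 1(197.3) = 197.3
  M: 1151 (inert)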